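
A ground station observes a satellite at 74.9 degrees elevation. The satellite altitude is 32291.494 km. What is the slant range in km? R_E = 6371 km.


h = 32291.494 km, el = 74.9 deg
d = -R_E*sin(el) + sqrt((R_E*sin(el))^2 + 2*R_E*h + h^2)
d = -6371.0000*sin(1.3073) + sqrt((6371.0000*0.9654726)^2 + 2*6371.0000*32291.494 + 32291.494^2)
d = 32475.8288 km

32475.8288 km


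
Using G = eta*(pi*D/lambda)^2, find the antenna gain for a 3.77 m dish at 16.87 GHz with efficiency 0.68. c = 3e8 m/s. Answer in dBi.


lambda = c/f = 3e8 / 1.687e+10 = 0.01778305 m
G = eta*(pi*D/lambda)^2 = 0.68*(pi*3.77/0.01778305)^2
G = 301633.1116 (linear)
G = 10*log10(301633.1116) = 54.7948 dBi

54.7948 dBi


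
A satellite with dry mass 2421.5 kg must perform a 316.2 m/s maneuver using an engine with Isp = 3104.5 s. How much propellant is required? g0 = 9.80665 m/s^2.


ve = Isp * g0 = 3104.5 * 9.80665 = 30444.744925 m/s
mass ratio = exp(dv/ve) = exp(316.2/30444.744925) = 1.01044015
m_prop = m_dry * (mr - 1) = 2421.5 * (1.01044015 - 1)
m_prop = 25.2808 kg

25.2808 kg


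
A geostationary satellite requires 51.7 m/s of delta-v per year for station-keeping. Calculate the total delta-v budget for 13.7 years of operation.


dV = rate * years = 51.7 * 13.7
dV = 708.2900 m/s

708.2900 m/s


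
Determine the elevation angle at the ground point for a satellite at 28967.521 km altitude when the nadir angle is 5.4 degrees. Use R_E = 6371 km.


r = R_E + alt = 35338.5210 km
Law of sines in the satellite / Earth-center / ground-point triangle:
  sin(nadir)/R_E = sin(90 + el)/r  =>  cos(el) = (r/R_E)*sin(nadir)
cos(el) = (35338.5210 / 6371.0000) * sin(5.4 deg) = 0.5219979
el = arccos(0.5219979) = 58.5336 deg
(Earth-central angle = 90 - nadir - el = 26.0664 deg)

58.5336 degrees


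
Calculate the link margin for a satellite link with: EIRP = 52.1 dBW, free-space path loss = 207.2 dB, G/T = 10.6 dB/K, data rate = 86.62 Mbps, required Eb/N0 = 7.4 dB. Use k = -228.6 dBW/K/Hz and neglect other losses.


C/N0 = EIRP - FSPL + G/T - k = 52.1 - 207.2 + 10.6 - (-228.6)
C/N0 = 84.1000 dB-Hz
R_b = 86.62 Mbps = 8.662e+07 bps -> 10*log10(R_b) = 79.3762 dB-Hz
Eb/N0 = C/N0 - 10*log10(R_b) = 84.1000 - 79.3762 = 4.7238 dB
Margin = Eb/N0 - Eb/N0_req = 4.7238 - 7.4 = -2.6762 dB (negative margin: link does not close)

-2.6762 dB


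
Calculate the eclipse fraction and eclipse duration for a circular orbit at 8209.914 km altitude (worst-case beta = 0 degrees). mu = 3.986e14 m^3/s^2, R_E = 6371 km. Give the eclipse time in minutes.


r = 14580.9140 km
T = 292.0365 min
Eclipse fraction = arcsin(R_E/r)/pi = arcsin(6371.0000/14580.9140)/pi
= arcsin(0.4369411)/pi = 0.1439382
Eclipse duration = 0.1439382 * 292.0365 = 42.0352 min

42.0352 minutes


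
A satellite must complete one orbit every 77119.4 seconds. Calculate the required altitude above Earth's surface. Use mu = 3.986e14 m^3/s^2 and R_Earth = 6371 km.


T = 77119.4 s
r = (mu*T^2/(4*pi^2))^(1/3) = (3.986e14 * 77119.4^2 / (4*pi^2))^(1/3)
r = 3.9159302e+07 m = 39159.3025 km
alt = r - R_E = 39159.3025 - 6371 = 32788.3025 km

32788.3025 km


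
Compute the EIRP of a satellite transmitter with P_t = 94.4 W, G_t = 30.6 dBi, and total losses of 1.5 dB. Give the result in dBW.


Pt = 94.4 W = 19.7497 dBW
EIRP = Pt_dBW + Gt - losses = 19.7497 + 30.6 - 1.5 = 48.8497 dBW

48.8497 dBW


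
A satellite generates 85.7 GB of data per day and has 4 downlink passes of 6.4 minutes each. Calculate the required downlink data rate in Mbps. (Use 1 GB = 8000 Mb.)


total contact time = 4 * 6.4 * 60 = 1536.0000 s
data = 85.7 GB = 685600.0000 Mb
rate = 685600.0000 / 1536.0000 = 446.3542 Mbps

446.3542 Mbps


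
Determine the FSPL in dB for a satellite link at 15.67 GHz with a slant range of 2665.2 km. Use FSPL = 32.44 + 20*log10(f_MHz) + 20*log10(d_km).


f = 15.67 GHz = 15670.0000 MHz
d = 2665.2 km
FSPL = 32.44 + 20*log10(15670.0000) + 20*log10(2665.2)
FSPL = 32.44 + 83.9014 + 68.5146
FSPL = 184.8560 dB

184.8560 dB


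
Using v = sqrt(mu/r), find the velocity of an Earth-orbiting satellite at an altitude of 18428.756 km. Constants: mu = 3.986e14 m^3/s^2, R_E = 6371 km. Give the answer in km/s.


r = R_E + alt = 6371.0 + 18428.756 = 24799.7560 km = 2.4799756e+07 m
v = sqrt(mu/r) = sqrt(3.986e14 / 2.4799756e+07) = 4009.0820 m/s = 4.0091 km/s

4.0091 km/s


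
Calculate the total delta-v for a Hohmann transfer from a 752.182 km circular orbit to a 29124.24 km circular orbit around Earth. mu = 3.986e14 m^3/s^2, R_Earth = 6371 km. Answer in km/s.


r1 = 7123.1820 km = 7.123182e+06 m
r2 = 35495.2400 km = 3.549524e+07 m
dv1 = sqrt(mu/r1)*(sqrt(2*r2/(r1+r2)) - 1) = 2174.0542 m/s
dv2 = sqrt(mu/r2)*(1 - sqrt(2*r1/(r1+r2))) = 1413.5920 m/s
total dv = |dv1| + |dv2| = 2174.0542 + 1413.5920 = 3587.6463 m/s = 3.5876 km/s

3.5876 km/s


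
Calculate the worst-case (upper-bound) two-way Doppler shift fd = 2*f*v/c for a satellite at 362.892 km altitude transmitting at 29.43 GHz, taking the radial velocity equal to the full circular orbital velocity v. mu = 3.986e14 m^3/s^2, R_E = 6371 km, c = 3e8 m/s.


r = 6.733892e+06 m
v = sqrt(mu/r) = 7693.7058 m/s (worst-case radial velocity)
f = 29.43 GHz = 2.943e+10 Hz
fd = 2*f*v/c = 2*2.943e+10*7693.7058/3.0e+08
fd = 1.5095051e+06 Hz

1.5095e+06 Hz


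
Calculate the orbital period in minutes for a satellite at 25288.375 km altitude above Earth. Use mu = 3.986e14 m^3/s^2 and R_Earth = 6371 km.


r = 31659.3750 km = 3.1659375e+07 m
T = 2*pi*sqrt(r^3/mu) = 2*pi*sqrt(3.1732699e+22 / 3.986e14)
T = 56061.5017 s = 934.3584 min

934.3584 minutes


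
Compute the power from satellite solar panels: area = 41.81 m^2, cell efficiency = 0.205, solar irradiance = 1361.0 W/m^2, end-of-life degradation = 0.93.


P = area * eta * S * degradation
P = 41.81 * 0.205 * 1361.0 * 0.93
P = 10848.6351 W

10848.6351 W


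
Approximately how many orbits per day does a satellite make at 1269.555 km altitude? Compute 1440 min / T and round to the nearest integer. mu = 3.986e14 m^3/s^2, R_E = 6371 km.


r = 7.640555e+06 m
T = 2*pi*sqrt(r^3/mu) = 6646.5853 s = 110.7764 min
revs/day = 1440 / 110.7764 = 12.9992
Rounded: 13 revolutions per day

13 revolutions per day


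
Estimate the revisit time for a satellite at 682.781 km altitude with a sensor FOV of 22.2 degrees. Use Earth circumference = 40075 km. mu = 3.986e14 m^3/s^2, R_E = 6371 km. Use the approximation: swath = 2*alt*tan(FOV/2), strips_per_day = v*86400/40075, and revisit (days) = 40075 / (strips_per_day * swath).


swath = 2*682.781*tan(0.1937315) = 267.9126 km
v = sqrt(mu/r) = 7517.2269 m/s = 7.5172 km/s
strips/day = v*86400/40075 = 7.5172*86400/40075 = 16.2068
coverage/day = strips * swath = 16.2068 * 267.9126 = 4342.0121 km
revisit = 40075 / 4342.0121 = 9.2296 days

9.2296 days


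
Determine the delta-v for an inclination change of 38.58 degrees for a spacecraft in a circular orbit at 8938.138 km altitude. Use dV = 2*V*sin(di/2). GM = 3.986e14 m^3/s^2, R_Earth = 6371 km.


r = 15309.1380 km = 1.5309138e+07 m
V = sqrt(mu/r) = 5102.6206 m/s
di = 38.58 deg = 0.673348 rad
dV = 2*V*sin(di/2) = 2*5102.6206*sin(0.336674)
dV = 3371.2980 m/s = 3.3713 km/s

3.3713 km/s


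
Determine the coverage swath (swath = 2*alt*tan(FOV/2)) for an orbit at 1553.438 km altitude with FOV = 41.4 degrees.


FOV = 41.4 deg = 0.7225663 rad
swath = 2 * alt * tan(FOV/2) = 2 * 1553.438 * tan(0.3612832)
swath = 2 * 1553.438 * 0.3778685
swath = 1173.9906 km

1173.9906 km


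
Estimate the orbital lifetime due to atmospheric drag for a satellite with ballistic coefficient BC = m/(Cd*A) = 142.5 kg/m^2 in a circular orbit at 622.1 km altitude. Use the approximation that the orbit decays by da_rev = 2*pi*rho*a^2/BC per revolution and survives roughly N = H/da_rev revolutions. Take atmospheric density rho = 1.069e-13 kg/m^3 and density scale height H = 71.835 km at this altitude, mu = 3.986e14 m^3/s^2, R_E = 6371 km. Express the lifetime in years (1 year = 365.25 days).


a = R_E + alt = 6993.1000 km = 6.9931e+06 m
da_rev = 2*pi*rho*a^2/BC = 2*pi*1.069e-13*(6.9931e+06)^2/142.5 = 0.230505975 m per revolution
N = H/da_rev = 71835.0000 m / 0.230505975 m = 311640.5123 revolutions
P = 2*pi*sqrt(a^3/mu) = 5819.9041 s
lifetime = N*P = 311640.5123 * 5819.9041 = 1.8137179e+09 s = 20992.1053 days
years = 20992.1053 / 365.25 = 57.4733 years

57.4733 years


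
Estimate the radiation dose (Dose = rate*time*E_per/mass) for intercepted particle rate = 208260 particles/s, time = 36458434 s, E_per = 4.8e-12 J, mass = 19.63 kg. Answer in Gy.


Total energy deposited = rate * time * E_per
  = 208260 * 36458434 * 4.8e-12 = 36.4456 J
Dose = E_total / mass = 36.4456 / 19.63
Dose = 1.8566 Gy

1.8566 Gy


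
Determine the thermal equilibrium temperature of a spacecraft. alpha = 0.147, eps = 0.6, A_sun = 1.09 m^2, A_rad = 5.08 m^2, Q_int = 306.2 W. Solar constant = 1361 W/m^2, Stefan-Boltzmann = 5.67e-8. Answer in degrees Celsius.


Numerator = alpha*S*A_sun + Q_int = 0.147*1361*1.09 + 306.2 = 524.2730 W
Denominator = eps*sigma*A_rad = 0.6*5.67e-8*5.08 = 1.728216e-07 W/K^4
T^4 = 3.0336082e+09 K^4
T = 234.6875 K = -38.4625 C

-38.4625 degrees Celsius


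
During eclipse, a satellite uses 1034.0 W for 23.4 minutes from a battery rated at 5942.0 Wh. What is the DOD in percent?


E_used = P * t / 60 = 1034.0 * 23.4 / 60 = 403.2600 Wh
DOD = E_used / E_total * 100 = 403.2600 / 5942.0 * 100
DOD = 6.7866 %

6.7866 %


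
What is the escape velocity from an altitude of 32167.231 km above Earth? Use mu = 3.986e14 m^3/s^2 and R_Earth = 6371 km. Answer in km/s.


r = 6371.0 + 32167.231 = 38538.2310 km = 3.8538231e+07 m
v_esc = sqrt(2*mu/r) = sqrt(2*3.986e14 / 3.8538231e+07)
v_esc = 4548.1812 m/s = 4.5482 km/s

4.5482 km/s


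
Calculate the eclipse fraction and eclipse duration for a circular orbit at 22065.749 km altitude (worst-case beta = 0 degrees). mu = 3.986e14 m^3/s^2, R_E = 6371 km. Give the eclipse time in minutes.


r = 28436.7490 km
T = 795.3896 min
Eclipse fraction = arcsin(R_E/r)/pi = arcsin(6371.0000/28436.7490)/pi
= arcsin(0.2240411)/pi = 0.07192498
Eclipse duration = 0.07192498 * 795.3896 = 57.2084 min

57.2084 minutes


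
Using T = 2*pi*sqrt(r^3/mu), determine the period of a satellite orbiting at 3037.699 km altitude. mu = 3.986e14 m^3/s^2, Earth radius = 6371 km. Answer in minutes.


r = 9408.6990 km = 9.408699e+06 m
T = 2*pi*sqrt(r^3/mu) = 2*pi*sqrt(8.3289207e+20 / 3.986e14)
T = 9082.5037 s = 151.3751 min

151.3751 minutes


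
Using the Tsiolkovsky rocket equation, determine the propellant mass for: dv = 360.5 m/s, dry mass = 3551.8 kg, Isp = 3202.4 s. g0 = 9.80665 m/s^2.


ve = Isp * g0 = 3202.4 * 9.80665 = 31404.815960 m/s
mass ratio = exp(dv/ve) = exp(360.5/31404.815960) = 1.01154527
m_prop = m_dry * (mr - 1) = 3551.8 * (1.01154527 - 1)
m_prop = 41.0065 kg

41.0065 kg


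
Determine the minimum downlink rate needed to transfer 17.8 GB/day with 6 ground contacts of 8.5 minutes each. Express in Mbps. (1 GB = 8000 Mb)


total contact time = 6 * 8.5 * 60 = 3060.0000 s
data = 17.8 GB = 142400.0000 Mb
rate = 142400.0000 / 3060.0000 = 46.5359 Mbps

46.5359 Mbps


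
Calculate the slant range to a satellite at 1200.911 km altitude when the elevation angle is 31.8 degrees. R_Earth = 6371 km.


h = 1200.911 km, el = 31.8 deg
d = -R_E*sin(el) + sqrt((R_E*sin(el))^2 + 2*R_E*h + h^2)
d = -6371.0000*sin(0.5550147) + sqrt((6371.0000*0.5269558)^2 + 2*6371.0000*1200.911 + 1200.911^2)
d = 1935.7056 km

1935.7056 km


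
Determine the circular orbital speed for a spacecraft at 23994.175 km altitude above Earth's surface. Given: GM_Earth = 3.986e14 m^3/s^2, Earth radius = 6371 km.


r = R_E + alt = 6371.0 + 23994.175 = 30365.1750 km = 3.0365175e+07 m
v = sqrt(mu/r) = sqrt(3.986e14 / 3.0365175e+07) = 3623.1036 m/s = 3.6231 km/s

3.6231 km/s


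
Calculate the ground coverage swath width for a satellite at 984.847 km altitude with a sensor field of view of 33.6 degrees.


FOV = 33.6 deg = 0.5864306 rad
swath = 2 * alt * tan(FOV/2) = 2 * 984.847 * tan(0.2932153)
swath = 2 * 984.847 * 0.3019178
swath = 594.6857 km

594.6857 km


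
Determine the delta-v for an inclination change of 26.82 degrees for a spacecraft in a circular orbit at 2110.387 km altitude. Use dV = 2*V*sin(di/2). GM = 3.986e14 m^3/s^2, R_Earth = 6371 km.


r = 8481.3870 km = 8.481387e+06 m
V = sqrt(mu/r) = 6855.4380 m/s
di = 26.82 deg = 0.4680973 rad
dV = 2*V*sin(di/2) = 2*6855.4380*sin(0.2340487)
dV = 3179.7946 m/s = 3.1798 km/s

3.1798 km/s


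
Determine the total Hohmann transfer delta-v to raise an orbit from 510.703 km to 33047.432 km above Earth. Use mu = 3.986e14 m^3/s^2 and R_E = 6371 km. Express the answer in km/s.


r1 = 6881.7030 km = 6.881703e+06 m
r2 = 39418.4320 km = 3.9418432e+07 m
dv1 = sqrt(mu/r1)*(sqrt(2*r2/(r1+r2)) - 1) = 2320.3971 m/s
dv2 = sqrt(mu/r2)*(1 - sqrt(2*r1/(r1+r2))) = 1446.1731 m/s
total dv = |dv1| + |dv2| = 2320.3971 + 1446.1731 = 3766.5702 m/s = 3.7666 km/s

3.7666 km/s


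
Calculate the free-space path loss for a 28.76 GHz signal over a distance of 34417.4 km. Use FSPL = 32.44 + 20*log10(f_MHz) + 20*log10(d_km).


f = 28.76 GHz = 28760.0000 MHz
d = 34417.4 km
FSPL = 32.44 + 20*log10(28760.0000) + 20*log10(34417.4)
FSPL = 32.44 + 89.1758 + 90.7356
FSPL = 212.3513 dB

212.3513 dB


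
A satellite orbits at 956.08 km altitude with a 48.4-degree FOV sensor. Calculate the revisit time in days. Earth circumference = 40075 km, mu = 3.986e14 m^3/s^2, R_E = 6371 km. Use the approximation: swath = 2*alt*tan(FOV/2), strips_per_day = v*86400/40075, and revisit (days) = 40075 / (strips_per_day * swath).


swath = 2*956.08*tan(0.4223697) = 859.3588 km
v = sqrt(mu/r) = 7375.6989 m/s = 7.3757 km/s
strips/day = v*86400/40075 = 7.3757*86400/40075 = 15.9017
coverage/day = strips * swath = 15.9017 * 859.3588 = 13665.2603 km
revisit = 40075 / 13665.2603 = 2.9326 days

2.9326 days


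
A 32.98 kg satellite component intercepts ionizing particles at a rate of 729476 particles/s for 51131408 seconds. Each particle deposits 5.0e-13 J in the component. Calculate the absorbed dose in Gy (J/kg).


Total energy deposited = rate * time * E_per
  = 729476 * 51131408 * 5.0e-13 = 18.6496 J
Dose = E_total / mass = 18.6496 / 32.98
Dose = 0.5654811 Gy

0.5655 Gy


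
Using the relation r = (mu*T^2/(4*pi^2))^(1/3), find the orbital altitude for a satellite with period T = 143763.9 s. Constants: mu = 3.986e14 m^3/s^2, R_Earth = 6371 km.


T = 143763.9 s
r = (mu*T^2/(4*pi^2))^(1/3) = (3.986e14 * 143763.9^2 / (4*pi^2))^(1/3)
r = 5.9314255e+07 m = 59314.2554 km
alt = r - R_E = 59314.2554 - 6371 = 52943.2554 km

52943.2554 km


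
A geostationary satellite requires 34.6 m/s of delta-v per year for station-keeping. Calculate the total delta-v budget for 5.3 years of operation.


dV = rate * years = 34.6 * 5.3
dV = 183.3800 m/s

183.3800 m/s


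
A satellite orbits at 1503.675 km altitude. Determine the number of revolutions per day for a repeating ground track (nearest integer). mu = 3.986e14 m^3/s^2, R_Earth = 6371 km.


r = 7.874675e+06 m
T = 2*pi*sqrt(r^3/mu) = 6954.4082 s = 115.9068 min
revs/day = 1440 / 115.9068 = 12.4238
Rounded: 12 revolutions per day

12 revolutions per day


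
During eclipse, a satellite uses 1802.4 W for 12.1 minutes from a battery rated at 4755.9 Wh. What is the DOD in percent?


E_used = P * t / 60 = 1802.4 * 12.1 / 60 = 363.4840 Wh
DOD = E_used / E_total * 100 = 363.4840 / 4755.9 * 100
DOD = 7.6428 %

7.6428 %


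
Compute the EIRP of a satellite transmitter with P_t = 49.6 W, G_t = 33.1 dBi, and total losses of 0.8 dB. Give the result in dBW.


Pt = 49.6 W = 16.9548 dBW
EIRP = Pt_dBW + Gt - losses = 16.9548 + 33.1 - 0.8 = 49.2548 dBW

49.2548 dBW


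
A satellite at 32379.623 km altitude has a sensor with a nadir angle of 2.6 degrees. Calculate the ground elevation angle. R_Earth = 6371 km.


r = R_E + alt = 38750.6230 km
Law of sines in the satellite / Earth-center / ground-point triangle:
  sin(nadir)/R_E = sin(90 + el)/r  =>  cos(el) = (r/R_E)*sin(nadir)
cos(el) = (38750.6230 / 6371.0000) * sin(2.6 deg) = 0.2759134
el = arccos(0.2759134) = 73.9835 deg
(Earth-central angle = 90 - nadir - el = 13.4165 deg)

73.9835 degrees


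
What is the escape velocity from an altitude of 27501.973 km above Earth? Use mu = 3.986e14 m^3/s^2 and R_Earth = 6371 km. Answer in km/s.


r = 6371.0 + 27501.973 = 33872.9730 km = 3.3872973e+07 m
v_esc = sqrt(2*mu/r) = sqrt(2*3.986e14 / 3.3872973e+07)
v_esc = 4851.2872 m/s = 4.8513 km/s

4.8513 km/s


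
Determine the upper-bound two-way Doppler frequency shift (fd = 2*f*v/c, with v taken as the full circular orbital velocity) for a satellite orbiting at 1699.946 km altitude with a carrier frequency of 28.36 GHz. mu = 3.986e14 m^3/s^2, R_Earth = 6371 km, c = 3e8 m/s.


r = 8.070946e+06 m
v = sqrt(mu/r) = 7027.5902 m/s (worst-case radial velocity)
f = 28.36 GHz = 2.836e+10 Hz
fd = 2*f*v/c = 2*2.836e+10*7027.5902/3.0e+08
fd = 1.328683e+06 Hz

1.3287e+06 Hz


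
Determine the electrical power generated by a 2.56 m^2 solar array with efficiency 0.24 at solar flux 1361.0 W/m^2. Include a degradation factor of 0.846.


P = area * eta * S * degradation
P = 2.56 * 0.24 * 1361.0 * 0.846
P = 707.4238 W

707.4238 W


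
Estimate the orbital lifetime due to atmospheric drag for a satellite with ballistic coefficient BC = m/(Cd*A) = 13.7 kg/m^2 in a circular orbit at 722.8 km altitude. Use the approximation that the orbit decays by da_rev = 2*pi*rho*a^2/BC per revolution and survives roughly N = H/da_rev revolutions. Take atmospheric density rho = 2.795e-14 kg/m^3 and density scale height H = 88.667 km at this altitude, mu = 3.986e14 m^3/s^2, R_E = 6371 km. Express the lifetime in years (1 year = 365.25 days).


a = R_E + alt = 7093.8000 km = 7.0938e+06 m
da_rev = 2*pi*rho*a^2/BC = 2*pi*2.795e-14*(7.0938e+06)^2/13.7 = 0.645058338 m per revolution
N = H/da_rev = 88667.0000 m / 0.645058338 m = 137455.7846 revolutions
P = 2*pi*sqrt(a^3/mu) = 5946.0647 s
lifetime = N*P = 137455.7846 * 5946.0647 = 8.1732099e+08 s = 9459.7337 days
years = 9459.7337 / 365.25 = 25.8993 years

25.8993 years


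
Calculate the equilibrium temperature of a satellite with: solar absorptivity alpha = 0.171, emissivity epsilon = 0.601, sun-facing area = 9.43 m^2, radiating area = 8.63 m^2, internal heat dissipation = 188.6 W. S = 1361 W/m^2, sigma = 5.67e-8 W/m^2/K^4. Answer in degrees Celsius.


Numerator = alpha*S*A_sun + Q_int = 0.171*1361*9.43 + 188.6 = 2383.2533 W
Denominator = eps*sigma*A_rad = 0.601*5.67e-8*8.63 = 2.9408192e-07 W/K^4
T^4 = 8.1040457e+09 K^4
T = 300.0375 K = 26.8875 C

26.8875 degrees Celsius


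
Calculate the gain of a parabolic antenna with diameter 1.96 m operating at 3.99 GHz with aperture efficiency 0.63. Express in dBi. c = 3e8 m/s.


lambda = c/f = 3e8 / 3.99e+09 = 0.07518797 m
G = eta*(pi*D/lambda)^2 = 0.63*(pi*1.96/0.07518797)^2
G = 4225.2822 (linear)
G = 10*log10(4225.2822) = 36.2586 dBi

36.2586 dBi


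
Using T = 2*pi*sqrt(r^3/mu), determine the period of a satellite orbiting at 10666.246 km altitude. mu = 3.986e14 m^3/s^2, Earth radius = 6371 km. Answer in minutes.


r = 17037.2460 km = 1.7037246e+07 m
T = 2*pi*sqrt(r^3/mu) = 2*pi*sqrt(4.9453631e+21 / 3.986e14)
T = 22131.4726 s = 368.8579 min

368.8579 minutes


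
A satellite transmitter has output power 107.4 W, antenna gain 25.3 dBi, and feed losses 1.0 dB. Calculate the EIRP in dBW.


Pt = 107.4 W = 20.3100 dBW
EIRP = Pt_dBW + Gt - losses = 20.3100 + 25.3 - 1.0 = 44.6100 dBW

44.6100 dBW


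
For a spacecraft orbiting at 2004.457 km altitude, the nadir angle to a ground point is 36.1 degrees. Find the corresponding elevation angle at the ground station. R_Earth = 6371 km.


r = R_E + alt = 8375.4570 km
Law of sines in the satellite / Earth-center / ground-point triangle:
  sin(nadir)/R_E = sin(90 + el)/r  =>  cos(el) = (r/R_E)*sin(nadir)
cos(el) = (8375.4570 / 6371.0000) * sin(36.1 deg) = 0.7745705
el = arccos(0.7745705) = 39.2339 deg
(Earth-central angle = 90 - nadir - el = 14.6661 deg)

39.2339 degrees


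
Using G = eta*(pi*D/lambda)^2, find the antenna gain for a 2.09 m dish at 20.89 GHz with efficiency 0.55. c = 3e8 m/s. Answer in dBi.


lambda = c/f = 3e8 / 2.089e+10 = 0.01436094 m
G = eta*(pi*D/lambda)^2 = 0.55*(pi*2.09/0.01436094)^2
G = 114971.2830 (linear)
G = 10*log10(114971.2830) = 50.6059 dBi

50.6059 dBi


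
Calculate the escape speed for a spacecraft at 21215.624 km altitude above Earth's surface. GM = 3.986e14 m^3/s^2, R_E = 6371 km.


r = 6371.0 + 21215.624 = 27586.6240 km = 2.7586624e+07 m
v_esc = sqrt(2*mu/r) = sqrt(2*3.986e14 / 2.7586624e+07)
v_esc = 5375.6919 m/s = 5.3757 km/s

5.3757 km/s


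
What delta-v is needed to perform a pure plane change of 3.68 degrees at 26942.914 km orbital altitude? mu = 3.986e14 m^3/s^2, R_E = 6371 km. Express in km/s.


r = 33313.9140 km = 3.3313914e+07 m
V = sqrt(mu/r) = 3459.0419 m/s
di = 3.68 deg = 0.06422812 rad
dV = 2*V*sin(di/2) = 2*3459.0419*sin(0.03211406)
dV = 222.1296 m/s = 0.2221296 km/s

0.2221 km/s


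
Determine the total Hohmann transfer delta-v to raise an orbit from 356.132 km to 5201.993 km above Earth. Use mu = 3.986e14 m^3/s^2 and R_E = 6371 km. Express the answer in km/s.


r1 = 6727.1320 km = 6.727132e+06 m
r2 = 11572.9930 km = 1.1572993e+07 m
dv1 = sqrt(mu/r1)*(sqrt(2*r2/(r1+r2)) - 1) = 959.3711 m/s
dv2 = sqrt(mu/r2)*(1 - sqrt(2*r1/(r1+r2))) = 836.6586 m/s
total dv = |dv1| + |dv2| = 959.3711 + 836.6586 = 1796.0297 m/s = 1.7960 km/s

1.7960 km/s


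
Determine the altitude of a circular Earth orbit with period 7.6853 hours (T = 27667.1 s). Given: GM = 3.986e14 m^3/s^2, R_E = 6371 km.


T = 27667.1 s
r = (mu*T^2/(4*pi^2))^(1/3) = (3.986e14 * 27667.1^2 / (4*pi^2))^(1/3)
r = 1.9771287e+07 m = 19771.2872 km
alt = r - R_E = 19771.2872 - 6371 = 13400.2872 km

13400.2872 km


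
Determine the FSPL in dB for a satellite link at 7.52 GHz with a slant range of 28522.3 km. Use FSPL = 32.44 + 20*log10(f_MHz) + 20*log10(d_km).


f = 7.52 GHz = 7520.0000 MHz
d = 28522.3 km
FSPL = 32.44 + 20*log10(7520.0000) + 20*log10(28522.3)
FSPL = 32.44 + 77.5244 + 89.1037
FSPL = 199.0680 dB

199.0680 dB


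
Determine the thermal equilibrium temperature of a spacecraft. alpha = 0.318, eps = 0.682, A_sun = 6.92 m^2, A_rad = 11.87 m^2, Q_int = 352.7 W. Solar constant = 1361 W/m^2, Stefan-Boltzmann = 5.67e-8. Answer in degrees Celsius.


Numerator = alpha*S*A_sun + Q_int = 0.318*1361*6.92 + 352.7 = 3347.6622 W
Denominator = eps*sigma*A_rad = 0.682*5.67e-8*11.87 = 4.5900578e-07 W/K^4
T^4 = 7.2932898e+09 K^4
T = 292.2341 K = 19.0841 C

19.0841 degrees Celsius


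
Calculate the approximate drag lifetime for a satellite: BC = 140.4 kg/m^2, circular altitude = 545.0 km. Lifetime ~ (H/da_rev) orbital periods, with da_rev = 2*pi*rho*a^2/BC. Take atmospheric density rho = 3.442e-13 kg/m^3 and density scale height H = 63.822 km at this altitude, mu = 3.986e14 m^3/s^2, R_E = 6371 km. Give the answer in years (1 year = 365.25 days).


a = R_E + alt = 6916.0000 km = 6.916e+06 m
da_rev = 2*pi*rho*a^2/BC = 2*pi*3.442e-13*(6.916e+06)^2/140.4 = 0.736772819 m per revolution
N = H/da_rev = 63822.0000 m / 0.736772819 m = 86623.7167 revolutions
P = 2*pi*sqrt(a^3/mu) = 5723.9219 s
lifetime = N*P = 86623.7167 * 5723.9219 = 4.9582739e+08 s = 5738.7429 days
years = 5738.7429 / 365.25 = 15.7118 years

15.7118 years


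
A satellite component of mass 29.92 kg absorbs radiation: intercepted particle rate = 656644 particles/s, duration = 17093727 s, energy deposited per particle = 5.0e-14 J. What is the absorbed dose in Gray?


Total energy deposited = rate * time * E_per
  = 656644 * 17093727 * 5.0e-14 = 0.5612247 J
Dose = E_total / mass = 0.5612247 / 29.92
Dose = 0.01875751 Gy

0.0188 Gy


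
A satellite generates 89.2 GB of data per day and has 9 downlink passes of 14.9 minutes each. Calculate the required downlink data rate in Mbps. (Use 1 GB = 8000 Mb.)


total contact time = 9 * 14.9 * 60 = 8046.0000 s
data = 89.2 GB = 713600.0000 Mb
rate = 713600.0000 / 8046.0000 = 88.6900 Mbps

88.6900 Mbps


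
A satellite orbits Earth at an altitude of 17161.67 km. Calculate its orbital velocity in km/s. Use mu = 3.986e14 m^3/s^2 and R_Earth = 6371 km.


r = R_E + alt = 6371.0 + 17161.67 = 23532.6700 km = 2.353267e+07 m
v = sqrt(mu/r) = sqrt(3.986e14 / 2.353267e+07) = 4115.5989 m/s = 4.1156 km/s

4.1156 km/s


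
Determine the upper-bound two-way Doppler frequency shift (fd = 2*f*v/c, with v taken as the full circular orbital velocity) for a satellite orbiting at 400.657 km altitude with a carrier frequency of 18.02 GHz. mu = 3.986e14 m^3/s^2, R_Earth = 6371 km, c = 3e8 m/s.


r = 6.771657e+06 m
v = sqrt(mu/r) = 7672.2222 m/s (worst-case radial velocity)
f = 18.02 GHz = 1.802e+10 Hz
fd = 2*f*v/c = 2*1.802e+10*7672.2222/3.0e+08
fd = 921689.6248 Hz

921689.6248 Hz


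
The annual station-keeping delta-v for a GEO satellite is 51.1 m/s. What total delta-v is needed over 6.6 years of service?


dV = rate * years = 51.1 * 6.6
dV = 337.2600 m/s

337.2600 m/s


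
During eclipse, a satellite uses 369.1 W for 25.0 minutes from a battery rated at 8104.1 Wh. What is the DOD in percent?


E_used = P * t / 60 = 369.1 * 25.0 / 60 = 153.7917 Wh
DOD = E_used / E_total * 100 = 153.7917 / 8104.1 * 100
DOD = 1.8977 %

1.8977 %


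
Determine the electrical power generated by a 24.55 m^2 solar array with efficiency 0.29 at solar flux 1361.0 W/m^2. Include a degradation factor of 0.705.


P = area * eta * S * degradation
P = 24.55 * 0.29 * 1361.0 * 0.705
P = 6831.1958 W

6831.1958 W


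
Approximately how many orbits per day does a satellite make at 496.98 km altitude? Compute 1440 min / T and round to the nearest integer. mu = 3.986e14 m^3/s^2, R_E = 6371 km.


r = 6.86798e+06 m
T = 2*pi*sqrt(r^3/mu) = 5664.4110 s = 94.4068 min
revs/day = 1440 / 94.4068 = 15.2531
Rounded: 15 revolutions per day

15 revolutions per day


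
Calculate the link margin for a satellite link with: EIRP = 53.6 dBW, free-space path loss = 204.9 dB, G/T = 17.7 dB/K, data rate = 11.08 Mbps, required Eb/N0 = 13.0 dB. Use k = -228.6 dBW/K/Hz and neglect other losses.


C/N0 = EIRP - FSPL + G/T - k = 53.6 - 204.9 + 17.7 - (-228.6)
C/N0 = 95.0000 dB-Hz
R_b = 11.08 Mbps = 1.108e+07 bps -> 10*log10(R_b) = 70.4454 dB-Hz
Eb/N0 = C/N0 - 10*log10(R_b) = 95.0000 - 70.4454 = 24.5546 dB
Margin = Eb/N0 - Eb/N0_req = 24.5546 - 13.0 = 11.5546 dB (link closes)

11.5546 dB


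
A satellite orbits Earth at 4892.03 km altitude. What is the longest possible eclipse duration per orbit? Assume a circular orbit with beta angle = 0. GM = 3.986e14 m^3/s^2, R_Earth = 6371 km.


r = 11263.0300 km
T = 198.2635 min
Eclipse fraction = arcsin(R_E/r)/pi = arcsin(6371.0000/11263.0300)/pi
= arcsin(0.565656)/pi = 0.191377
Eclipse duration = 0.191377 * 198.2635 = 37.9431 min

37.9431 minutes


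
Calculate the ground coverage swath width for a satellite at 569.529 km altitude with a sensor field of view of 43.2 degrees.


FOV = 43.2 deg = 0.7539822 rad
swath = 2 * alt * tan(FOV/2) = 2 * 569.529 * tan(0.3769911)
swath = 2 * 569.529 * 0.395928
swath = 450.9850 km

450.9850 km


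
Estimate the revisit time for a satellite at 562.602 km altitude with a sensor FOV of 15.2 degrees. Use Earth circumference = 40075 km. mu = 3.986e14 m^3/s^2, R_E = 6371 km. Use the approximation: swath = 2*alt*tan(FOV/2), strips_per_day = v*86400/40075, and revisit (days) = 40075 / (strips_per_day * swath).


swath = 2*562.602*tan(0.132645) = 150.1343 km
v = sqrt(mu/r) = 7582.0945 m/s = 7.5821 km/s
strips/day = v*86400/40075 = 7.5821*86400/40075 = 16.3467
coverage/day = strips * swath = 16.3467 * 150.1343 = 2454.1959 km
revisit = 40075 / 2454.1959 = 16.3292 days

16.3292 days


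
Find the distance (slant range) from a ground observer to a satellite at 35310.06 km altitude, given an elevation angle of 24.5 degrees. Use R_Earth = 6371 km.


h = 35310.06 km, el = 24.5 deg
d = -R_E*sin(el) + sqrt((R_E*sin(el))^2 + 2*R_E*h + h^2)
d = -6371.0000*sin(0.4276057) + sqrt((6371.0000*0.4146932)^2 + 2*6371.0000*35310.06 + 35310.06^2)
d = 38633.9066 km

38633.9066 km


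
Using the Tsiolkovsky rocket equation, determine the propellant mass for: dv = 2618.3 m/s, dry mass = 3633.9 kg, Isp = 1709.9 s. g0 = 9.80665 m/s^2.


ve = Isp * g0 = 1709.9 * 9.80665 = 16768.390835 m/s
mass ratio = exp(dv/ve) = exp(2618.3/16768.390835) = 1.16899567
m_prop = m_dry * (mr - 1) = 3633.9 * (1.16899567 - 1)
m_prop = 614.1134 kg

614.1134 kg


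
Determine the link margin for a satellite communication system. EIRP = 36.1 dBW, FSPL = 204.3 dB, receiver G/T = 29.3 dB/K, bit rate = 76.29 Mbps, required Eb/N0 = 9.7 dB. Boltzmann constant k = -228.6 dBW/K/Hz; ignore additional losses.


C/N0 = EIRP - FSPL + G/T - k = 36.1 - 204.3 + 29.3 - (-228.6)
C/N0 = 89.7000 dB-Hz
R_b = 76.29 Mbps = 7.629e+07 bps -> 10*log10(R_b) = 78.8247 dB-Hz
Eb/N0 = C/N0 - 10*log10(R_b) = 89.7000 - 78.8247 = 10.8753 dB
Margin = Eb/N0 - Eb/N0_req = 10.8753 - 9.7 = 1.1753 dB (link closes)

1.1753 dB


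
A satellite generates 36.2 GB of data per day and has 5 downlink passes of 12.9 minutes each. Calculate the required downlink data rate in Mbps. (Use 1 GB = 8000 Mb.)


total contact time = 5 * 12.9 * 60 = 3870.0000 s
data = 36.2 GB = 289600.0000 Mb
rate = 289600.0000 / 3870.0000 = 74.8320 Mbps

74.8320 Mbps


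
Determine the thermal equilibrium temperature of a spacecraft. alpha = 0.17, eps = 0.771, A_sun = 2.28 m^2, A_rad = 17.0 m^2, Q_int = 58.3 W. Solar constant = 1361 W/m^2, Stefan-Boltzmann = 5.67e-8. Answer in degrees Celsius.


Numerator = alpha*S*A_sun + Q_int = 0.17*1361*2.28 + 58.3 = 585.8236 W
Denominator = eps*sigma*A_rad = 0.771*5.67e-8*17.0 = 7.431669e-07 W/K^4
T^4 = 7.8827999e+08 K^4
T = 167.5599 K = -105.5901 C

-105.5901 degrees Celsius


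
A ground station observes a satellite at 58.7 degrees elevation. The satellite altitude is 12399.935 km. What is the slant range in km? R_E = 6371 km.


h = 12399.935 km, el = 58.7 deg
d = -R_E*sin(el) + sqrt((R_E*sin(el))^2 + 2*R_E*h + h^2)
d = -6371.0000*sin(1.0245) + sqrt((6371.0000*0.8544588)^2 + 2*6371.0000*12399.935 + 12399.935^2)
d = 13033.0621 km

13033.0621 km


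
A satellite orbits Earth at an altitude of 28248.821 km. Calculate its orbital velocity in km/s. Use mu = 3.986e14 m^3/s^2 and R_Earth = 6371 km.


r = R_E + alt = 6371.0 + 28248.821 = 34619.8210 km = 3.4619821e+07 m
v = sqrt(mu/r) = sqrt(3.986e14 / 3.4619821e+07) = 3393.1748 m/s = 3.3932 km/s

3.3932 km/s


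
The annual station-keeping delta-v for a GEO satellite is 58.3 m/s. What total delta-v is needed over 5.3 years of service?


dV = rate * years = 58.3 * 5.3
dV = 308.9900 m/s

308.9900 m/s


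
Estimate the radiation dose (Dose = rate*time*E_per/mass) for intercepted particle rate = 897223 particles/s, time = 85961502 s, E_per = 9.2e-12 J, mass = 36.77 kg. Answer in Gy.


Total energy deposited = rate * time * E_per
  = 897223 * 85961502 * 9.2e-12 = 709.5651 J
Dose = E_total / mass = 709.5651 / 36.77
Dose = 19.2974 Gy

19.2974 Gy


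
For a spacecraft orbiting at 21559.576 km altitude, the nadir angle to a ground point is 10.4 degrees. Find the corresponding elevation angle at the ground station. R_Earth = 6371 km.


r = R_E + alt = 27930.5760 km
Law of sines in the satellite / Earth-center / ground-point triangle:
  sin(nadir)/R_E = sin(90 + el)/r  =>  cos(el) = (r/R_E)*sin(nadir)
cos(el) = (27930.5760 / 6371.0000) * sin(10.4 deg) = 0.7913991
el = arccos(0.7913991) = 37.6835 deg
(Earth-central angle = 90 - nadir - el = 41.9165 deg)

37.6835 degrees


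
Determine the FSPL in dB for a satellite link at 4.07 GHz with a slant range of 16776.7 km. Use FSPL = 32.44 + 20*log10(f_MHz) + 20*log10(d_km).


f = 4.07 GHz = 4070.0000 MHz
d = 16776.7 km
FSPL = 32.44 + 20*log10(4070.0000) + 20*log10(16776.7)
FSPL = 32.44 + 72.1919 + 84.4941
FSPL = 189.1260 dB

189.1260 dB


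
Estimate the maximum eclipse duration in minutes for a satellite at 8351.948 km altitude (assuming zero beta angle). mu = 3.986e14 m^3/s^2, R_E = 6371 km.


r = 14722.9480 km
T = 296.3140 min
Eclipse fraction = arcsin(R_E/r)/pi = arcsin(6371.0000/14722.9480)/pi
= arcsin(0.4327258)/pi = 0.1424482
Eclipse duration = 0.1424482 * 296.3140 = 42.2094 min

42.2094 minutes


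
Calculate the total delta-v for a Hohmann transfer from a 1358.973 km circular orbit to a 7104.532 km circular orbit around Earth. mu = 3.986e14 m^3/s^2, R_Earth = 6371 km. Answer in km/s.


r1 = 7729.9730 km = 7.729973e+06 m
r2 = 13475.5320 km = 1.3475532e+07 m
dv1 = sqrt(mu/r1)*(sqrt(2*r2/(r1+r2)) - 1) = 914.5802 m/s
dv2 = sqrt(mu/r2)*(1 - sqrt(2*r1/(r1+r2))) = 794.8875 m/s
total dv = |dv1| + |dv2| = 914.5802 + 794.8875 = 1709.4677 m/s = 1.7095 km/s

1.7095 km/s


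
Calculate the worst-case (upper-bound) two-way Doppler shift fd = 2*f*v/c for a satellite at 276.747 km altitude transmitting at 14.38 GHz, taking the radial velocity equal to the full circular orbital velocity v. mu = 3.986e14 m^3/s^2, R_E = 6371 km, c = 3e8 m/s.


r = 6.647747e+06 m
v = sqrt(mu/r) = 7743.3949 m/s (worst-case radial velocity)
f = 14.38 GHz = 1.438e+10 Hz
fd = 2*f*v/c = 2*1.438e+10*7743.3949/3.0e+08
fd = 742333.4538 Hz

742333.4538 Hz


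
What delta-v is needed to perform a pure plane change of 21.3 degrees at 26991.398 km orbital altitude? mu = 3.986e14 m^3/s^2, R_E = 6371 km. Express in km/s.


r = 33362.3980 km = 3.3362398e+07 m
V = sqrt(mu/r) = 3456.5275 m/s
di = 21.3 deg = 0.3717551 rad
dV = 2*V*sin(di/2) = 2*3456.5275*sin(0.1858776)
dV = 1277.5952 m/s = 1.2776 km/s

1.2776 km/s


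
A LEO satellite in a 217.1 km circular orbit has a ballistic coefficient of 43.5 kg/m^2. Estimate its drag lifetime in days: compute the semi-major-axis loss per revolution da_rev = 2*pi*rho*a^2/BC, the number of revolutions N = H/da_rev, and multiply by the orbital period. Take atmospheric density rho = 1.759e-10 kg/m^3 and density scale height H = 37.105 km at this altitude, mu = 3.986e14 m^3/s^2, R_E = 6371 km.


a = R_E + alt = 6588.1000 km = 6.5881e+06 m
da_rev = 2*pi*rho*a^2/BC = 2*pi*1.759e-10*(6.5881e+06)^2/43.5 = 1102.749364 m per revolution
N = H/da_rev = 37105.0000 m / 1102.749364 m = 33.6477 revolutions
P = 2*pi*sqrt(a^3/mu) = 5321.7136 s
lifetime = N*P = 33.6477 * 5321.7136 = 179063.5189 s = 2.0725 days

2.0725 days


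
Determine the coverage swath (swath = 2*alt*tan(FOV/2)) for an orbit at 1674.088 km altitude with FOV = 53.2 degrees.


FOV = 53.2 deg = 0.9285152 rad
swath = 2 * alt * tan(FOV/2) = 2 * 1674.088 * tan(0.4642576)
swath = 2 * 1674.088 * 0.5007627
swath = 1676.6416 km

1676.6416 km


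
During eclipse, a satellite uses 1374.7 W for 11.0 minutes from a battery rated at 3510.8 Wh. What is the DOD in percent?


E_used = P * t / 60 = 1374.7 * 11.0 / 60 = 252.0283 Wh
DOD = E_used / E_total * 100 = 252.0283 / 3510.8 * 100
DOD = 7.1787 %

7.1787 %


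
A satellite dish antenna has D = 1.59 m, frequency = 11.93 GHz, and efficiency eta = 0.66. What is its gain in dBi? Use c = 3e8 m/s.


lambda = c/f = 3e8 / 1.193e+10 = 0.02514669 m
G = eta*(pi*D/lambda)^2 = 0.66*(pi*1.59/0.02514669)^2
G = 26042.1183 (linear)
G = 10*log10(26042.1183) = 44.1568 dBi

44.1568 dBi


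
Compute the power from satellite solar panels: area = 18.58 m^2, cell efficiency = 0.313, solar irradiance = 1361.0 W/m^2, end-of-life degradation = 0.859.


P = area * eta * S * degradation
P = 18.58 * 0.313 * 1361.0 * 0.859
P = 6798.9420 W

6798.9420 W


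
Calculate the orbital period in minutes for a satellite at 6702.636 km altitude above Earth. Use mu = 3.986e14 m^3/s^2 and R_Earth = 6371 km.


r = 13073.6360 km = 1.3073636e+07 m
T = 2*pi*sqrt(r^3/mu) = 2*pi*sqrt(2.2345453e+21 / 3.986e14)
T = 14876.6726 s = 247.9445 min

247.9445 minutes


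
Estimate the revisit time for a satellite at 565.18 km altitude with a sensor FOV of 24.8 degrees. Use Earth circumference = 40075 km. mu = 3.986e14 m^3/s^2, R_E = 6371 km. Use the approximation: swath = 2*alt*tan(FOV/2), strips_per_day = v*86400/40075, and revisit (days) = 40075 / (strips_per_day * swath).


swath = 2*565.18*tan(0.2164208) = 248.5258 km
v = sqrt(mu/r) = 7580.6853 m/s = 7.5807 km/s
strips/day = v*86400/40075 = 7.5807*86400/40075 = 16.3436
coverage/day = strips * swath = 16.3436 * 248.5258 = 4061.8146 km
revisit = 40075 / 4061.8146 = 9.8663 days

9.8663 days


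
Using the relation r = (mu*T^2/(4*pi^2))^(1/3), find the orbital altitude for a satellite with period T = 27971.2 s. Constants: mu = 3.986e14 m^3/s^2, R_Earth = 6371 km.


T = 27971.2 s
r = (mu*T^2/(4*pi^2))^(1/3) = (3.986e14 * 27971.2^2 / (4*pi^2))^(1/3)
r = 1.9915899e+07 m = 19915.8991 km
alt = r - R_E = 19915.8991 - 6371 = 13544.8991 km

13544.8991 km


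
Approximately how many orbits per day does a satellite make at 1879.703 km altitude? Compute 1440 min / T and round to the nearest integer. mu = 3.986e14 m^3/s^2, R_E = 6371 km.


r = 8.250703e+06 m
T = 2*pi*sqrt(r^3/mu) = 7458.4340 s = 124.3072 min
revs/day = 1440 / 124.3072 = 11.5842
Rounded: 12 revolutions per day

12 revolutions per day


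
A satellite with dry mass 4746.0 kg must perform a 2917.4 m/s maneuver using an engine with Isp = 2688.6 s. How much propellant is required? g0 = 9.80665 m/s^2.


ve = Isp * g0 = 2688.6 * 9.80665 = 26366.159190 m/s
mass ratio = exp(dv/ve) = exp(2917.4/26366.159190) = 1.11700323
m_prop = m_dry * (mr - 1) = 4746.0 * (1.11700323 - 1)
m_prop = 555.2973 kg

555.2973 kg


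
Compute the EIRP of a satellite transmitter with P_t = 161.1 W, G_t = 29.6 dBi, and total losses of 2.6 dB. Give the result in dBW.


Pt = 161.1 W = 22.0710 dBW
EIRP = Pt_dBW + Gt - losses = 22.0710 + 29.6 - 2.6 = 49.0710 dBW

49.0710 dBW


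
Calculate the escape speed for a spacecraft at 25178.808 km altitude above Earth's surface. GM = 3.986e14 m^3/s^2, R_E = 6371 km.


r = 6371.0 + 25178.808 = 31549.8080 km = 3.1549808e+07 m
v_esc = sqrt(2*mu/r) = sqrt(2*3.986e14 / 3.1549808e+07)
v_esc = 5026.7268 m/s = 5.0267 km/s

5.0267 km/s


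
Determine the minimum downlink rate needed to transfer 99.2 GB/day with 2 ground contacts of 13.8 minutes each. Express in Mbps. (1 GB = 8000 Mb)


total contact time = 2 * 13.8 * 60 = 1656.0000 s
data = 99.2 GB = 793600.0000 Mb
rate = 793600.0000 / 1656.0000 = 479.2271 Mbps

479.2271 Mbps


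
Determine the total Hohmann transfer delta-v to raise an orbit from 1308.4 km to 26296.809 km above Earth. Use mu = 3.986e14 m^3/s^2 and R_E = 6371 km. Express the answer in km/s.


r1 = 7679.4000 km = 7.6794e+06 m
r2 = 32667.8090 km = 3.2667809e+07 m
dv1 = sqrt(mu/r1)*(sqrt(2*r2/(r1+r2)) - 1) = 1963.4523 m/s
dv2 = sqrt(mu/r2)*(1 - sqrt(2*r1/(r1+r2))) = 1337.9158 m/s
total dv = |dv1| + |dv2| = 1963.4523 + 1337.9158 = 3301.3682 m/s = 3.3014 km/s

3.3014 km/s


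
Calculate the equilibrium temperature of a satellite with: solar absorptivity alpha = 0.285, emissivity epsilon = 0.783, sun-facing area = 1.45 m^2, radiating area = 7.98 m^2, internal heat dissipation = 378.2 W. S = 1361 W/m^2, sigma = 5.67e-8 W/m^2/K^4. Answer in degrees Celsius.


Numerator = alpha*S*A_sun + Q_int = 0.285*1361*1.45 + 378.2 = 940.6332 W
Denominator = eps*sigma*A_rad = 0.783*5.67e-8*7.98 = 3.5428088e-07 W/K^4
T^4 = 2.6550494e+09 K^4
T = 226.9960 K = -46.1540 C

-46.1540 degrees Celsius


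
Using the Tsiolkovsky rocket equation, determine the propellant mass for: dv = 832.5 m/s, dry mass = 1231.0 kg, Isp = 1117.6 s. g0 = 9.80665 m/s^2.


ve = Isp * g0 = 1117.6 * 9.80665 = 10959.912040 m/s
mass ratio = exp(dv/ve) = exp(832.5/10959.912040) = 1.07891795
m_prop = m_dry * (mr - 1) = 1231.0 * (1.07891795 - 1)
m_prop = 97.1480 kg

97.1480 kg


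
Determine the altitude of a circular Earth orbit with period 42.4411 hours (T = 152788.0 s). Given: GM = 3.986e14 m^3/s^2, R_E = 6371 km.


T = 152788.0 s
r = (mu*T^2/(4*pi^2))^(1/3) = (3.986e14 * 152788.0^2 / (4*pi^2))^(1/3)
r = 6.1771102e+07 m = 61771.1021 km
alt = r - R_E = 61771.1021 - 6371 = 55400.1021 km

55400.1021 km
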